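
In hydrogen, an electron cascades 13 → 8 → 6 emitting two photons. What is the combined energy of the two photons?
0.297 eV

The energy levels of hydrogen are E_n = -13.6057 / n² eV.

First transition (13 → 8):
ΔE₁ = |E_8 - E_13|
ΔE₁ = |-0.212589063 - (-0.080507101)| = 0.132082 eV

Second transition (8 → 6):
ΔE₂ = |E_6 - E_8|
ΔE₂ = |-0.377936111 - (-0.212589063)| = 0.165347 eV

Total energy released:
E_total = ΔE₁ + ΔE₂ = 0.132082 + 0.165347 = 0.297 eV

Note: This equals the direct transition 13 → 6: 0.297 eV ✓
Energy is conserved regardless of the path taken.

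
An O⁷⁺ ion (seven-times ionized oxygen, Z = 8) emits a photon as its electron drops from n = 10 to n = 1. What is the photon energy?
862.05715 eV

The energy levels are E_n = -13.6057 Z² eV / n².

Energy at n = 10: E_10 = -13.6057 × 8² / 10² = -8.70764800 eV
Energy at n = 1: E_1 = -13.6057 × 8² / 1² = -870.76480000 eV

For emission (electron falling to lower state), the photon energy is:
E_photon = E_10 - E_1 = |-8.70764800 - (-870.76480000)|
E_photon = 862.05715 eV

This energy is carried away by the emitted photon.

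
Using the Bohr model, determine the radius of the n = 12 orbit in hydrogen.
7.62015 nm (or 76.20152 Å)

The Bohr radius formula is:
r_n = n² a₀ / Z

where a₀ = 0.05291772 nm is the Bohr radius.

For H (Z = 1) at n = 12:
r_12 = 12² × 0.05291772 nm / 1
r_12 = 144 × 0.05291772 nm / 1
r_12 = 7.620152 nm / 1
r_12 = 7.62015 nm

The electron orbits at approximately 7.62015 nm from the nucleus.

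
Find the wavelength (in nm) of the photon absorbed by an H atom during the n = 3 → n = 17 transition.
846.500217 nm

First, find the transition energy using E_n = -13.6057 / n² eV:
E_3 = -13.6057 / 3² = -1.5117444444 eV
E_17 = -13.6057 / 17² = -0.0470785467 eV

Photon energy: |ΔE| = |E_17 - E_3| = 1.4646658977 eV

Convert to wavelength using E = hc/λ with hc = 1239.84 eV·nm:
λ = hc/E = 1239.84 eV·nm / 1.4646658977 eV
λ = 846.500217 nm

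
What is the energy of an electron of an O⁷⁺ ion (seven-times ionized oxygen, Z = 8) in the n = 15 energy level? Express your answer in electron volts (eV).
-3.87 eV

The energy levels of a hydrogen-like atom are given by:
E_n = -13.6057 Z² / n² eV  (with Z = 8 for O⁷⁺)

For n = 15:
E_15 = -13.6057 × 8² / 15²
E_15 = -13.6057 × 64 / 225
E_15 = -3.87 eV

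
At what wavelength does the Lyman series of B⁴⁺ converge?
3.64506 nm

The series limit corresponds to the transition from n = ∞ to n = 1.
This is the highest energy (shortest wavelength) transition in the Lyman series.

E_∞ = 0 eV
E_1 = -13.6057 × 5² / 1² = -340.1425000 eV

Energy at series limit:
ΔE = E_∞ - E_1 = 0 - (-340.1425000) = 340.1425000 eV
λ = hc/E = 1239.84 eV·nm / 340.1425000 eV = 3.64506 nm

This energy equals the ionization energy from the n = 1 state of B⁴⁺.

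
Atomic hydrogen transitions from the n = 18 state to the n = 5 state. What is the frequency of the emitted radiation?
1.214e+14 Hz

First, find the transition energy:
E_18 = -13.6057 / 18² = -0.04199290 eV
E_5 = -13.6057 / 5² = -0.54422800 eV
|ΔE| = |E_5 - E_18| = 0.50223510 eV

Convert to Joules: E = 0.50223510 eV × (1.602177 × 10⁻¹⁹ J/eV) = 8.04670e-20 J

Using E = hf:
f = E/h = 8.04670e-20 J / (6.62607 × 10⁻³⁴ J·s)
f = 1.214e+14 Hz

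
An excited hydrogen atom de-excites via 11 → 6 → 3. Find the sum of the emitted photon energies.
1.40 eV

The energy levels of hydrogen are E_n = -13.6057 / n² eV.

First transition (11 → 6):
ΔE₁ = |E_6 - E_11|
ΔE₁ = |-0.37793611 - (-0.11244380)| = 0.26549 eV

Second transition (6 → 3):
ΔE₂ = |E_3 - E_6|
ΔE₂ = |-1.51174444 - (-0.37793611)| = 1.13381 eV

Total energy released:
E_total = ΔE₁ + ΔE₂ = 0.26549 + 1.13381 = 1.40 eV

Note: This equals the direct transition 11 → 3: 1.40 eV ✓
Energy is conserved regardless of the path taken.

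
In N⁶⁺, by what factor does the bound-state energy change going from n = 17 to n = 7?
5.897959

Using E_n = -13.6057 Z² / n² eV with Z = 7:

E_7 = -13.6057 × 7² / 7² = -666.6793 / 49 = -13.605700000000 eV
E_17 = -13.6057 × 7² / 17² = -666.6793 / 289 = -2.306848788927 eV

The ratio is:
E_7/E_17 = (-13.605700000000) / (-2.306848788927)
E_7/E_17 = (-666.6793/49) / (-666.6793/289)
E_7/E_17 = 289/49
E_7/E_17 = 5.897959
(Note: the Z² factors cancel in the ratio.)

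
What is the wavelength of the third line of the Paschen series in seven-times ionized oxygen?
17.086221 nm

The lines of a series are numbered from the longest wavelength (smallest ΔE) outward; the third line is the transition from n = n_f + 3 to n_f.
The Paschen series has all transitions ending at n_f = 3.

For O⁷⁺ (Z = 8), the third line (γ-line) is the jump from n = 6 to n = 3:
E_6 = -13.6057 × 8² / 6² = -24.18791111 eV
E_3 = -13.6057 × 8² / 3² = -96.75164444 eV
ΔE = E_6 - E_3 = 72.56373333 eV

λ = hc/E = 1239.84 eV·nm / 72.56373333 eV
λ = 17.086221 nm

This is the γ-line of the Paschen series in O⁷⁺.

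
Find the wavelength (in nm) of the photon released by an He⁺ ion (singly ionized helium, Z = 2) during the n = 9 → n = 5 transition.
823.800 nm

First, find the transition energy using E_n = -13.6057 Z² / n² eV:
E_9 = -13.6057 × 2² / 9² = -0.6718864 eV
E_5 = -13.6057 × 2² / 5² = -2.1769120 eV

Photon energy: |ΔE| = |E_5 - E_9| = 1.5050256 eV

Convert to wavelength using E = hc/λ with hc = 1239.84 eV·nm:
λ = hc/E = 1239.84 eV·nm / 1.5050256 eV
λ = 823.800 nm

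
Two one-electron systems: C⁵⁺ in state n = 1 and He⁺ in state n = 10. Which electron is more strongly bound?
C⁵⁺ at n = 1 (E = -489.81 eV)

Using E_n = -13.6057 Z² / n² eV:

C⁵⁺ (Z = 6) at n = 1:
E = -13.6057 × 6² / 1² = -13.6057 × 36 / 1 = -489.80520 eV

He⁺ (Z = 2) at n = 10:
E = -13.6057 × 2² / 10² = -13.6057 × 4 / 100 = -0.54423 eV

Since -489.80520 eV < -0.54423 eV,
C⁵⁺ at n = 1 is more tightly bound (requires more energy to ionize).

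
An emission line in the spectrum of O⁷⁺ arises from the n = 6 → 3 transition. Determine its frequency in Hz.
1.755e+16 Hz

First, find the transition energy:
E_6 = -13.6057 × 8² / 6² = -24.18791 eV
E_3 = -13.6057 × 8² / 3² = -96.75164 eV
|ΔE| = |E_3 - E_6| = 72.56373 eV

Convert to Joules: E = 72.56373 eV × (1.602177 × 10⁻¹⁹ J/eV) = 1.16260e-17 J

Using E = hf:
f = E/h = 1.16260e-17 J / (6.62607 × 10⁻³⁴ J·s)
f = 1.755e+16 Hz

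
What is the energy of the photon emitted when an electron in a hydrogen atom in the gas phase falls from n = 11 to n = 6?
0.265 eV

The energy levels are E_n = -13.6057 eV / n².

Energy at n = 11: E_11 = -13.6057 / 11² = -0.112444 eV
Energy at n = 6: E_6 = -13.6057 / 6² = -0.377936 eV

For emission (electron falling to lower state), the photon energy is:
E_photon = E_11 - E_6 = |-0.112444 - (-0.377936)|
E_photon = 0.265 eV

This energy is carried away by the emitted photon.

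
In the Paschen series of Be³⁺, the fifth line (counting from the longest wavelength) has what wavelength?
59.6464 nm

The lines of a series are numbered from the longest wavelength (smallest ΔE) outward; the fifth line is the transition from n = n_f + 5 to n_f.
The Paschen series has all transitions ending at n_f = 3.

For Be³⁺ (Z = 4), the fifth line (ε-line) is the jump from n = 8 to n = 3:
E_8 = -13.6057 × 4² / 8² = -3.401425 eV
E_3 = -13.6057 × 4² / 3² = -24.187911 eV
ΔE = E_8 - E_3 = 20.786486 eV

λ = hc/E = 1239.84 eV·nm / 20.786486 eV
λ = 59.6464 nm

This is the ε-line of the Paschen series in Be³⁺.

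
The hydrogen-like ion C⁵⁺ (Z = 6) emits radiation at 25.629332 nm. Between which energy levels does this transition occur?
n = 9 → n = 3

First, find the photon energy from the wavelength (hc = 1239.84 eV·nm):
E = hc/λ = 1239.84 eV·nm / 25.629332 nm = 48.375822 eV

The energy levels of C⁵⁺ satisfy E_n = -13.6057 × 6² / n² eV, so an emission n_i → n_f releases
ΔE = 13.6057 × 6² × (1/n_f² − 1/n_i²) eV.

Setting ΔE equal to the photon energy:
1/n_f² − 1/n_i² = 48.375822 / (13.6057 × 6²) = 0.098765432

Since 1/n_i² must be positive, we need 1/n_f² > 0.098765432, i.e. n_f ≤ 3. For each allowed n_f, solve n_i = (1/n_f² − 0.098765432)^(−1/2) and check whether it is a whole number:
  n_f = 1: 1/n_i² = 1.000000000 − 0.098765432 = 0.901234568 → n_i = 1.053  (not an integer) ✗
  n_f = 2: 1/n_i² = 0.250000000 − 0.098765432 = 0.151234568 → n_i = 2.571  (not an integer) ✗
  n_f = 3: 1/n_i² = 0.111111111 − 0.098765432 = 0.012345679 → n_i = 9.000  → integer, n_i = 9 ✓

Only n_f = 3 gives an integer upper level, n_i = 9.

The transition is from n = 9 to n = 3 (emission).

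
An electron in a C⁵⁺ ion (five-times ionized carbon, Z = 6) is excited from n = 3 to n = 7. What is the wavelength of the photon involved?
27.907 nm

First, find the transition energy using E_n = -13.6057 Z² / n² eV:
E_3 = -13.6057 × 6² / 3² = -54.42280 eV
E_7 = -13.6057 × 6² / 7² = -9.99602 eV

Photon energy: |ΔE| = |E_7 - E_3| = 44.42678 eV

Convert to wavelength using E = hc/λ with hc = 1239.84 eV·nm:
λ = hc/E = 1239.84 eV·nm / 44.42678 eV
λ = 27.907 nm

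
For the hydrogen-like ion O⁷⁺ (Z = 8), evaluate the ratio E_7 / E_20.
8.163265

Using E_n = -13.6057 Z² / n² eV with Z = 8:

E_7 = -13.6057 × 8² / 7² = -870.7648 / 49 = -17.770710204082 eV
E_20 = -13.6057 × 8² / 20² = -870.7648 / 400 = -2.176912000000 eV

The ratio is:
E_7/E_20 = (-17.770710204082) / (-2.176912000000)
E_7/E_20 = (-870.7648/49) / (-870.7648/400)
E_7/E_20 = 400/49
E_7/E_20 = 8.163265
(Note: the Z² factors cancel in the ratio.)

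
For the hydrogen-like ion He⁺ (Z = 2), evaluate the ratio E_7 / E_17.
5.8980

Using E_n = -13.6057 Z² / n² eV with Z = 2:

E_7 = -13.6057 × 2² / 7² = -54.4228 / 49 = -1.1106693878 eV
E_17 = -13.6057 × 2² / 17² = -54.4228 / 289 = -0.1883141869 eV

The ratio is:
E_7/E_17 = (-1.1106693878) / (-0.1883141869)
E_7/E_17 = (-54.4228/49) / (-54.4228/289)
E_7/E_17 = 289/49
E_7/E_17 = 5.8980
(Note: the Z² factors cancel in the ratio.)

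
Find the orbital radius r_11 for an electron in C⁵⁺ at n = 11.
1.06717 nm (or 10.67174 Å)

The Bohr radius formula is:
r_n = n² a₀ / Z

where a₀ = 0.05291772 nm is the Bohr radius.

For C⁵⁺ (Z = 6) at n = 11:
r_11 = 11² × 0.05291772 nm / 6
r_11 = 121 × 0.05291772 nm / 6
r_11 = 6.403044 nm / 6
r_11 = 1.06717 nm

The electron orbits at approximately 1.06717 nm from the nucleus.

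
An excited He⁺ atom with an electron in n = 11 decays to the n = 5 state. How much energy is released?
1.727137 eV

The energy levels are E_n = -13.6057 Z² eV / n².

Energy at n = 11: E_11 = -13.6057 × 2² / 11² = -0.449775207 eV
Energy at n = 5: E_5 = -13.6057 × 2² / 5² = -2.176912000 eV

For emission (electron falling to lower state), the photon energy is:
E_photon = E_11 - E_5 = |-0.449775207 - (-2.176912000)|
E_photon = 1.727137 eV

This energy is carried away by the emitted photon.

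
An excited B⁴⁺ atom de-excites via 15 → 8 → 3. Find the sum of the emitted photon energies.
36.28 eV

The energy levels of B⁴⁺ are E_n = -13.6057 × 5² / n² eV.

First transition (15 → 8):
ΔE₁ = |E_8 - E_15|
ΔE₁ = |-5.31472656 - (-1.51174444)| = 3.80298 eV

Second transition (8 → 3):
ΔE₂ = |E_3 - E_8|
ΔE₂ = |-37.79361111 - (-5.31472656)| = 32.47888 eV

Total energy released:
E_total = ΔE₁ + ΔE₂ = 3.80298 + 32.47888 = 36.28 eV

Note: This equals the direct transition 15 → 3: 36.28 eV ✓
Energy is conserved regardless of the path taken.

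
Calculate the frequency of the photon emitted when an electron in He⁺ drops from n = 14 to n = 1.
1.31e+16 Hz

First, find the transition energy:
E_14 = -13.6057 × 2² / 14² = -0.27767 eV
E_1 = -13.6057 × 2² / 1² = -54.42280 eV
|ΔE| = |E_1 - E_14| = 54.14513 eV

Convert to Joules: E = 54.14513 eV × (1.602177 × 10⁻¹⁹ J/eV) = 8.6750e-18 J

Using E = hf:
f = E/h = 8.6750e-18 J / (6.62607 × 10⁻³⁴ J·s)
f = 1.31e+16 Hz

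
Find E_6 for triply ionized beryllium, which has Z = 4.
-6.047 eV

For hydrogen-like ions, the energy levels scale with Z²:
E_n = -13.6057 Z² / n² eV

For Be³⁺ (Z = 4) at n = 6:
E_6 = -13.6057 × 4² / 6²
E_6 = -13.6057 × 16 / 36
E_6 = -217.6912 / 36
E_6 = -6.047 eV

The energy is 16 times more negative than hydrogen at the same n due to the stronger nuclear charge.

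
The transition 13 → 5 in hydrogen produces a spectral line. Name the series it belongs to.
Pfund series

The spectral series in hydrogen are named based on the final (lower) energy level:
- Lyman series: n_final = 1 (ultraviolet)
- Balmer series: n_final = 2 (visible/near-UV)
- Paschen series: n_final = 3 (infrared)
- Brackett series: n_final = 4 (infrared)
- Pfund series: n_final = 5 (far infrared)

Since this transition ends at n = 5, it belongs to the Pfund series.

For reference, this 13 → 5 line has photon energy
ΔE = 13.6057 eV × (1/5² - 1/13²) = 0.46372089941 eV,
corresponding to wavelength λ = hc/ΔE = 1239.84 eV·nm / 0.46372089941 eV = 2673.67721 nm in the far infrared region.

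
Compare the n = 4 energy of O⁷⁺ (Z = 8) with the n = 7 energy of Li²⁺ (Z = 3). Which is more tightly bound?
O⁷⁺ at n = 4 (E = -54.42280 eV)

Using E_n = -13.6057 Z² / n² eV:

O⁷⁺ (Z = 8) at n = 4:
E = -13.6057 × 8² / 4² = -13.6057 × 64 / 16 = -54.42280000 eV

Li²⁺ (Z = 3) at n = 7:
E = -13.6057 × 3² / 7² = -13.6057 × 9 / 49 = -2.49900612 eV

Since -54.42280000 eV < -2.49900612 eV,
O⁷⁺ at n = 4 is more tightly bound (requires more energy to ionize).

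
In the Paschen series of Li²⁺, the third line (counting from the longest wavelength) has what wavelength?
121.502 nm

The lines of a series are numbered from the longest wavelength (smallest ΔE) outward; the third line is the transition from n = n_f + 3 to n_f.
The Paschen series has all transitions ending at n_f = 3.

For Li²⁺ (Z = 3), the third line (γ-line) is the jump from n = 6 to n = 3:
E_6 = -13.6057 × 3² / 6² = -3.401425 eV
E_3 = -13.6057 × 3² / 3² = -13.605700 eV
ΔE = E_6 - E_3 = 10.204275 eV

λ = hc/E = 1239.84 eV·nm / 10.204275 eV
λ = 121.502 nm

This is the γ-line of the Paschen series in Li²⁺.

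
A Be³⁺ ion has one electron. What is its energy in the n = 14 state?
-1.110669 eV

For hydrogen-like ions, the energy levels scale with Z²:
E_n = -13.6057 Z² / n² eV

For Be³⁺ (Z = 4) at n = 14:
E_14 = -13.6057 × 4² / 14²
E_14 = -13.6057 × 16 / 196
E_14 = -217.6912 / 196
E_14 = -1.110669 eV

The energy is 16 times more negative than hydrogen at the same n due to the stronger nuclear charge.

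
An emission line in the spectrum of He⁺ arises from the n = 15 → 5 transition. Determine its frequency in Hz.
4.6789e+14 Hz

First, find the transition energy:
E_15 = -13.6057 × 2² / 15² = -0.2418791 eV
E_5 = -13.6057 × 2² / 5² = -2.1769120 eV
|ΔE| = |E_5 - E_15| = 1.9350329 eV

Convert to Joules: E = 1.9350329 eV × (1.602177 × 10⁻¹⁹ J/eV) = 3.100265e-19 J

Using E = hf:
f = E/h = 3.100265e-19 J / (6.62607 × 10⁻³⁴ J·s)
f = 4.6789e+14 Hz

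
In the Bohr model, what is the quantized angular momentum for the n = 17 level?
1.7928e-33 J·s (or 17ℏ)

In the Bohr model, angular momentum is quantized:
L = nℏ

where ℏ = h/(2π) = 1.054572e-34 J·s

For n = 17:
L = 17 × 1.054572e-34 J·s
L = 1.7928e-33 J·s

This can also be written as L = 17ℏ.
The angular momentum is an integer multiple of the reduced Planck constant.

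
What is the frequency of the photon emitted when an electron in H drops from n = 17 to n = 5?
1.20210e+14 Hz

First, find the transition energy:
E_17 = -13.6057 / 17² = -0.047078547 eV
E_5 = -13.6057 / 5² = -0.544228000 eV
|ΔE| = |E_5 - E_17| = 0.497149453 eV

Convert to Joules: E = 0.497149453 eV × (1.602177 × 10⁻¹⁹ J/eV) = 7.9652142e-20 J

Using E = hf:
f = E/h = 7.9652142e-20 J / (6.62607 × 10⁻³⁴ J·s)
f = 1.20210e+14 Hz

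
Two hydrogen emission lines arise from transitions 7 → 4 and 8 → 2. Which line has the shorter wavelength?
8 → 2

Calculate the energy for each transition:

Transition 7 → 4:
ΔE₁ = |E_4 - E_7| = |-13.6057/4² - (-13.6057/7²)|
ΔE₁ = |-0.85035625 - (-0.27766735)| = 0.57269 eV

Transition 8 → 2:
ΔE₂ = |E_2 - E_8| = |-13.6057/2² - (-13.6057/8²)|
ΔE₂ = |-3.40142500 - (-0.21258906)| = 3.18884 eV

Since 3.18884 eV > 0.57269 eV, the transition 8 → 2 emits the more energetic photon.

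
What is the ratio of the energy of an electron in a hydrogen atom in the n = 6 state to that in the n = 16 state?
7.111111

Using E_n = -13.6057 Z² / n² eV with Z = 1:

E_6 = -13.6057 / 6² = -13.6057 / 36 = -0.377936111111 eV
E_16 = -13.6057 / 16² = -13.6057 / 256 = -0.053147265625 eV

The ratio is:
E_6/E_16 = (-0.377936111111) / (-0.053147265625)
E_6/E_16 = (-13.6057/36) / (-13.6057/256)
E_6/E_16 = 256/36
E_6/E_16 = 7.111111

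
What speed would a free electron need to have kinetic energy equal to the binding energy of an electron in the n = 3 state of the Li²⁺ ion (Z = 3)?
2.1877e+06 m/s (or 0.73% of c)

The binding energy at n = 3 for Li²⁺ is:
E_3 = -13.6057 × 3²/3² = -13.605700 eV
|E_3| = 13.605700 eV

Convert to Joules:
KE = 13.605700 eV × (1.602177 × 10⁻¹⁹ J/eV) = 2.179874e-18 J

Using KE = ½mv²:
v = √(2·KE/m_e)
v = √(2 × 2.179874e-18 J / 9.10938 × 10⁻³¹ kg)
v = 2.1877e+06 m/s

This is approximately 0.73% the speed of light.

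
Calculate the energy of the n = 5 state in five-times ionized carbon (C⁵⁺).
-19.59 eV

For hydrogen-like ions, the energy levels scale with Z²:
E_n = -13.6057 Z² / n² eV

For C⁵⁺ (Z = 6) at n = 5:
E_5 = -13.6057 × 6² / 5²
E_5 = -13.6057 × 36 / 25
E_5 = -489.8052 / 25
E_5 = -19.59 eV

The energy is 36 times more negative than hydrogen at the same n due to the stronger nuclear charge.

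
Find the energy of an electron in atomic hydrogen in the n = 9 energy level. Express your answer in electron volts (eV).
-0.16797 eV

The energy levels of a hydrogen-like atom are given by:
E_n = -13.6057 eV / n²

For n = 9:
E_9 = -13.6057 eV / 9²
E_9 = -13.6057 eV / 81
E_9 = -0.16797 eV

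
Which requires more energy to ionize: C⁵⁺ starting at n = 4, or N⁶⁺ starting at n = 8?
C⁵⁺ at n = 4 (E = -30.61283 eV)

Using E_n = -13.6057 Z² / n² eV:

C⁵⁺ (Z = 6) at n = 4:
E = -13.6057 × 6² / 4² = -13.6057 × 36 / 16 = -30.61282500 eV

N⁶⁺ (Z = 7) at n = 8:
E = -13.6057 × 7² / 8² = -13.6057 × 49 / 64 = -10.41686406 eV

Since -30.61282500 eV < -10.41686406 eV,
C⁵⁺ at n = 4 is more tightly bound (requires more energy to ionize).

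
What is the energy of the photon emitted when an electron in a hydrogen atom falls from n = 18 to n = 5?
0.5022 eV

The energy levels are E_n = -13.6057 eV / n².

Energy at n = 18: E_18 = -13.6057 / 18² = -0.0419929 eV
Energy at n = 5: E_5 = -13.6057 / 5² = -0.5442280 eV

For emission (electron falling to lower state), the photon energy is:
E_photon = E_18 - E_5 = |-0.0419929 - (-0.5442280)|
E_photon = 0.5022 eV

This energy is carried away by the emitted photon.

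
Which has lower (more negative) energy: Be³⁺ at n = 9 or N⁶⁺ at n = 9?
N⁶⁺ at n = 9 (E = -8.23061 eV)

Using E_n = -13.6057 Z² / n² eV:

Be³⁺ (Z = 4) at n = 9:
E = -13.6057 × 4² / 9² = -13.6057 × 16 / 81 = -2.68754568 eV

N⁶⁺ (Z = 7) at n = 9:
E = -13.6057 × 7² / 9² = -13.6057 × 49 / 81 = -8.23060864 eV

Since -8.23060864 eV < -2.68754568 eV,
N⁶⁺ at n = 9 is more tightly bound (requires more energy to ionize).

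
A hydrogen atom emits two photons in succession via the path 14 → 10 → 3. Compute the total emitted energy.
1.44 eV

The energy levels of hydrogen are E_n = -13.6057 / n² eV.

First transition (14 → 10):
ΔE₁ = |E_10 - E_14|
ΔE₁ = |-0.13605700 - (-0.06941684)| = 0.06664 eV

Second transition (10 → 3):
ΔE₂ = |E_3 - E_10|
ΔE₂ = |-1.51174444 - (-0.13605700)| = 1.37569 eV

Total energy released:
E_total = ΔE₁ + ΔE₂ = 0.06664 + 1.37569 = 1.44 eV

Note: This equals the direct transition 14 → 3: 1.44 eV ✓
Energy is conserved regardless of the path taken.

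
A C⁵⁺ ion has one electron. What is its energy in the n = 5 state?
-19.59221 eV

For hydrogen-like ions, the energy levels scale with Z²:
E_n = -13.6057 Z² / n² eV

For C⁵⁺ (Z = 6) at n = 5:
E_5 = -13.6057 × 6² / 5²
E_5 = -13.6057 × 36 / 25
E_5 = -489.8052 / 25
E_5 = -19.59221 eV

The energy is 36 times more negative than hydrogen at the same n due to the stronger nuclear charge.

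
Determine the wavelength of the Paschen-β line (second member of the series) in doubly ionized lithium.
142.3852 nm

The lines of a series are numbered from the longest wavelength (smallest ΔE) outward; the second line is the transition from n = n_f + 2 to n_f.
The Paschen series has all transitions ending at n_f = 3.

For Li²⁺ (Z = 3), the second line (β-line) is the jump from n = 5 to n = 3:
E_5 = -13.6057 × 3² / 5² = -4.89805200 eV
E_3 = -13.6057 × 3² / 3² = -13.60570000 eV
ΔE = E_5 - E_3 = 8.70764800 eV

λ = hc/E = 1239.84 eV·nm / 8.70764800 eV
λ = 142.3852 nm

This is the β-line of the Paschen series in Li²⁺.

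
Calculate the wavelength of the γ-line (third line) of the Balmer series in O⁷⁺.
6.780 nm

The lines of a series are numbered from the longest wavelength (smallest ΔE) outward; the third line is the transition from n = n_f + 3 to n_f.
The Balmer series has all transitions ending at n_f = 2.

For O⁷⁺ (Z = 8), the third line (γ-line) is the jump from n = 5 to n = 2:
E_5 = -13.6057 × 8² / 5² = -34.83059 eV
E_2 = -13.6057 × 8² / 2² = -217.69120 eV
ΔE = E_5 - E_2 = 182.86061 eV

λ = hc/E = 1239.84 eV·nm / 182.86061 eV
λ = 6.780 nm

This is the γ-line of the Balmer series in O⁷⁺.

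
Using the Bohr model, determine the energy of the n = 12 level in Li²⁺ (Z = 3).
-0.8504 eV

For hydrogen-like ions, the energy levels scale with Z²:
E_n = -13.6057 Z² / n² eV

For Li²⁺ (Z = 3) at n = 12:
E_12 = -13.6057 × 3² / 12²
E_12 = -13.6057 × 9 / 144
E_12 = -122.4513 / 144
E_12 = -0.8504 eV

The energy is 9 times more negative than hydrogen at the same n due to the stronger nuclear charge.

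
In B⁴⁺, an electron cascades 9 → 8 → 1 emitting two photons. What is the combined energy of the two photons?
335.94 eV

The energy levels of B⁴⁺ are E_n = -13.6057 × 5² / n² eV.

First transition (9 → 8):
ΔE₁ = |E_8 - E_9|
ΔE₁ = |-5.31472656 - (-4.19929012)| = 1.11544 eV

Second transition (8 → 1):
ΔE₂ = |E_1 - E_8|
ΔE₂ = |-340.14250000 - (-5.31472656)| = 334.82777 eV

Total energy released:
E_total = ΔE₁ + ΔE₂ = 1.11544 + 334.82777 = 335.94 eV

Note: This equals the direct transition 9 → 1: 335.94 eV ✓
Energy is conserved regardless of the path taken.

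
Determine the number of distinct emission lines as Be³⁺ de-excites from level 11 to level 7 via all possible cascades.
10

The electron can occupy levels n = 7, 8, ..., 11 during de-excitation — that is m = 11 - 7 + 1 = 5 distinct levels.

The number of distinct spectral lines equals the number of ways to choose 2 of these m levels (each pair gives one possible emission transition):

Number of lines = m(m-1)/2 = 5×4/2 = 10

These correspond to all possible transitions between the 5 levels:
11 → 10, 11 → 9, 11 → 8, 11 → 7, 10 → 9, 10 → 8, 10 → 7, 9 → 8...

Each transition produces a photon with a unique energy (and thus wavelength). This count does not depend on Z.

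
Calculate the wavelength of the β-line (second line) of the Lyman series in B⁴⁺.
4.1007 nm

The lines of a series are numbered from the longest wavelength (smallest ΔE) outward; the second line is the transition from n = n_f + 2 to n_f.
The Lyman series has all transitions ending at n_f = 1.

For B⁴⁺ (Z = 5), the second line (β-line) is the jump from n = 3 to n = 1:
E_3 = -13.6057 × 5² / 3² = -37.793611 eV
E_1 = -13.6057 × 5² / 1² = -340.142500 eV
ΔE = E_3 - E_1 = 302.348889 eV

λ = hc/E = 1239.84 eV·nm / 302.348889 eV
λ = 4.1007 nm

This is the β-line of the Lyman series in B⁴⁺.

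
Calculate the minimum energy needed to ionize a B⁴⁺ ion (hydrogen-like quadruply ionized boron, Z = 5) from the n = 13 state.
2.01 eV

The ionization energy is the energy needed to remove the electron completely (n → ∞).

For a hydrogen-like ion with Z = 5, E_n = -13.6057 Z² / n² eV.

At n = 13: E_13 = -13.6057 × 5² / 13² = -2.01268 eV
At n = ∞: E_∞ = 0 eV

Ionization energy = E_∞ - E_13 = 0 - (-2.01268) = 2.01268 eV
Ionization energy ≈ 2.01 eV

This is also called the binding energy of the electron in state n = 13.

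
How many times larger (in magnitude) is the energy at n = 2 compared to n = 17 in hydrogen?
72.2500

Using E_n = -13.6057 Z² / n² eV with Z = 1:

E_2 = -13.6057 / 2² = -13.6057 / 4 = -3.4014250000 eV
E_17 = -13.6057 / 17² = -13.6057 / 289 = -0.0470785467 eV

The ratio is:
E_2/E_17 = (-3.4014250000) / (-0.0470785467)
E_2/E_17 = (-13.6057/4) / (-13.6057/289)
E_2/E_17 = 289/4
E_2/E_17 = 72.2500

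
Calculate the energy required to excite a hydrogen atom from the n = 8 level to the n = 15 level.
0.1521 eV

The energy levels of a hydrogen-like atom are E_n = -13.6057 eV / n².

Energy at n = 8: E_8 = -13.6057 / 8² = -0.2125891 eV
Energy at n = 15: E_15 = -13.6057 / 15² = -0.0604698 eV

The excitation energy is the difference:
ΔE = E_15 - E_8
ΔE = -0.0604698 - (-0.2125891)
ΔE = 0.1521 eV

Since this is positive, energy must be absorbed (photon absorption).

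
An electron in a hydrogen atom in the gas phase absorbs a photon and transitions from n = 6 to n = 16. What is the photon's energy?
0.3248 eV

The energy levels of a hydrogen-like atom are E_n = -13.6057 eV / n².

Energy at n = 6: E_6 = -13.6057 / 6² = -0.3779361 eV
Energy at n = 16: E_16 = -13.6057 / 16² = -0.0531473 eV

The excitation energy is the difference:
ΔE = E_16 - E_6
ΔE = -0.0531473 - (-0.3779361)
ΔE = 0.3248 eV

Since this is positive, energy must be absorbed (photon absorption).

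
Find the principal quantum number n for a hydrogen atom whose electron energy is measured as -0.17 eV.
n = 9

The exact energy levels follow E_n = -13.6057 eV / n².

The measured value (-0.17 eV) is reported to only 2 significant figures, so we must test candidate n values and see which one matches to that precision.

Candidate energies:
  n = 7:  E = -13.6057/7² = -0.27767 eV
  n = 8:  E = -13.6057/8² = -0.21259 eV
  n = 9:  E = -13.6057/9² = -0.16797 eV  ← matches
  n = 10:  E = -13.6057/10² = -0.13606 eV
  n = 11:  E = -13.6057/11² = -0.11244 eV

Checking against the measurement of -0.17 eV (2 sig figs), only n = 9 agrees:
E_9 = -0.16797 eV, which rounds to -0.17 eV ✓

Therefore n = 9.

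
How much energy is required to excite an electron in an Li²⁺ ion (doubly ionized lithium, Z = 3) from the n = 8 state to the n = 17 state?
1.48959 eV

The energy levels of a hydrogen-like atom are E_n = -13.6057 Z² eV / n².

Energy at n = 8: E_8 = -13.6057 × 3² / 8² = -1.91330156 eV
Energy at n = 17: E_17 = -13.6057 × 3² / 17² = -0.42370692 eV

The excitation energy is the difference:
ΔE = E_17 - E_8
ΔE = -0.42370692 - (-1.91330156)
ΔE = 1.48959 eV

Since this is positive, energy must be absorbed (photon absorption).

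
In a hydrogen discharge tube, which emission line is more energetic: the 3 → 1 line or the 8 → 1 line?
8 → 1

Calculate the energy for each transition:

Transition 3 → 1:
ΔE₁ = |E_1 - E_3| = |-13.6057/1² - (-13.6057/3²)|
ΔE₁ = |-13.605700000000 - (-1.511744444444)| = 12.093955556 eV

Transition 8 → 1:
ΔE₂ = |E_1 - E_8| = |-13.6057/1² - (-13.6057/8²)|
ΔE₂ = |-13.605700000000 - (-0.212589062500)| = 13.393110938 eV

Since 13.393110938 eV > 12.093955556 eV, the transition 8 → 1 emits the more energetic photon.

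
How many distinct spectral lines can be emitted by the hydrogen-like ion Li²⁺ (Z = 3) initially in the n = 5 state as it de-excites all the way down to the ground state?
10

The electron can occupy levels n = 1, 2, ..., 5 during de-excitation — that is m = 5 - 1 + 1 = 5 distinct levels.

The number of distinct spectral lines equals the number of ways to choose 2 of these m levels (each pair gives one possible emission transition):

Number of lines = m(m-1)/2 = 5×4/2 = 10

These correspond to all possible transitions between the 5 levels:
5 → 4, 5 → 3, 5 → 2, 5 → 1, 4 → 3, 4 → 2, 4 → 1, 3 → 2...

Each transition produces a photon with a unique energy (and thus wavelength). This count does not depend on Z.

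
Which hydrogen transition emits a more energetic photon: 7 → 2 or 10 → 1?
10 → 1

Calculate the energy for each transition:

Transition 7 → 2:
ΔE₁ = |E_2 - E_7| = |-13.6057/2² - (-13.6057/7²)|
ΔE₁ = |-3.40142500000 - (-0.27766734694)| = 3.12375765 eV

Transition 10 → 1:
ΔE₂ = |E_1 - E_10| = |-13.6057/1² - (-13.6057/10²)|
ΔE₂ = |-13.60570000000 - (-0.13605700000)| = 13.46964300 eV

Since 13.46964300 eV > 3.12375765 eV, the transition 10 → 1 emits the more energetic photon.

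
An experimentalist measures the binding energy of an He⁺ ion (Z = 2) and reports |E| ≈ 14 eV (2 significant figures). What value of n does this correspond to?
n = 2

The exact energy levels follow E_n = -13.6057 Z² / n² eV with Z = 2.

The measured value (-14 eV) is reported to only 2 significant figures, so we must test candidate n values and see which one matches to that precision.

Candidate energies:
  n = 1:  E = -13.6057 × 2² / 1² = -54.422800 eV
  n = 2:  E = -13.6057 × 2² / 2² = -13.605700 eV  ← matches
  n = 3:  E = -13.6057 × 2² / 3² = -6.046978 eV
  n = 4:  E = -13.6057 × 2² / 4² = -3.401425 eV

Checking against the measurement of -14 eV (2 sig figs), only n = 2 agrees:
E_2 = -13.605700 eV, which rounds to -14 eV ✓

Therefore n = 2.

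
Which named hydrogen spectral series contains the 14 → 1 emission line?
Lyman series

The spectral series in hydrogen are named based on the final (lower) energy level:
- Lyman series: n_final = 1 (ultraviolet)
- Balmer series: n_final = 2 (visible/near-UV)
- Paschen series: n_final = 3 (infrared)
- Brackett series: n_final = 4 (infrared)
- Pfund series: n_final = 5 (far infrared)

Since this transition ends at n = 1, it belongs to the Lyman series.

For reference, this 14 → 1 line has photon energy
ΔE = 13.6057 eV × (1/1² - 1/14²) = 13.5362832 eV,
corresponding to wavelength λ = hc/ΔE = 1239.84 eV·nm / 13.5362832 eV = 91.59383 nm in the ultraviolet region.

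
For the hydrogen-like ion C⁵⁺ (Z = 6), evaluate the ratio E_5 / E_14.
7.840000

Using E_n = -13.6057 Z² / n² eV with Z = 6:

E_5 = -13.6057 × 6² / 5² = -489.8052 / 25 = -19.592208000000 eV
E_14 = -13.6057 × 6² / 14² = -489.8052 / 196 = -2.499006122449 eV

The ratio is:
E_5/E_14 = (-19.592208000000) / (-2.499006122449)
E_5/E_14 = (-489.8052/25) / (-489.8052/196)
E_5/E_14 = 196/25
E_5/E_14 = 7.840000
(Note: the Z² factors cancel in the ratio.)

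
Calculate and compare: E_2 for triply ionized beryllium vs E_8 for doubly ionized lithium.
Be³⁺ at n = 2 (E = -54.423 eV)

Using E_n = -13.6057 Z² / n² eV:

Be³⁺ (Z = 4) at n = 2:
E = -13.6057 × 4² / 2² = -13.6057 × 16 / 4 = -54.422800 eV

Li²⁺ (Z = 3) at n = 8:
E = -13.6057 × 3² / 8² = -13.6057 × 9 / 64 = -1.913302 eV

Since -54.422800 eV < -1.913302 eV,
Be³⁺ at n = 2 is more tightly bound (requires more energy to ionize).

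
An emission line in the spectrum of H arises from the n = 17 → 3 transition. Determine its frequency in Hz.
3.542e+14 Hz

First, find the transition energy:
E_17 = -13.6057 / 17² = -0.047079 eV
E_3 = -13.6057 / 3² = -1.511744 eV
|ΔE| = |E_3 - E_17| = 1.464665 eV

Convert to Joules: E = 1.464665 eV × (1.602177 × 10⁻¹⁹ J/eV) = 2.34665e-19 J

Using E = hf:
f = E/h = 2.34665e-19 J / (6.62607 × 10⁻³⁴ J·s)
f = 3.542e+14 Hz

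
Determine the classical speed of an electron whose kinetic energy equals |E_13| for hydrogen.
1.6828e+05 m/s (or 0.0561% of c)

The binding energy at n = 13 for hydrogen is:
E_13 = -13.6057/13² = -0.080507101 eV
|E_13| = 0.080507101 eV

Convert to Joules:
KE = 0.080507101 eV × (1.602177 × 10⁻¹⁹ J/eV) = 1.289866e-20 J

Using KE = ½mv²:
v = √(2·KE/m_e)
v = √(2 × 1.289866e-20 J / 9.10938 × 10⁻³¹ kg)
v = 1.6828e+05 m/s

This is approximately 0.0561% the speed of light.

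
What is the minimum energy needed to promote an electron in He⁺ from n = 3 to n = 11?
5.597203 eV

The energy levels of a hydrogen-like atom are E_n = -13.6057 Z² eV / n².

Energy at n = 3: E_3 = -13.6057 × 2² / 3² = -6.046977778 eV
Energy at n = 11: E_11 = -13.6057 × 2² / 11² = -0.449775207 eV

The excitation energy is the difference:
ΔE = E_11 - E_3
ΔE = -0.449775207 - (-6.046977778)
ΔE = 5.597203 eV

Since this is positive, energy must be absorbed (photon absorption).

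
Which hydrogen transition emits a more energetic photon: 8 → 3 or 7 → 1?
7 → 1

Calculate the energy for each transition:

Transition 8 → 3:
ΔE₁ = |E_3 - E_8| = |-13.6057/3² - (-13.6057/8²)|
ΔE₁ = |-1.511744444444 - (-0.212589062500)| = 1.299155382 eV

Transition 7 → 1:
ΔE₂ = |E_1 - E_7| = |-13.6057/1² - (-13.6057/7²)|
ΔE₂ = |-13.605700000000 - (-0.277667346939)| = 13.328032653 eV

Since 13.328032653 eV > 1.299155382 eV, the transition 7 → 1 emits the more energetic photon.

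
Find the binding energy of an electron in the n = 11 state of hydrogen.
0.1124 eV

The ionization energy is the energy needed to remove the electron completely (n → ∞).

For hydrogen, E_n = -13.6057 eV / n².

At n = 11: E_11 = -13.6057 / 11² = -0.1124438 eV
At n = ∞: E_∞ = 0 eV

Ionization energy = E_∞ - E_11 = 0 - (-0.1124438) = 0.1124438 eV
Ionization energy ≈ 0.1124 eV

This is also called the binding energy of the electron in state n = 11.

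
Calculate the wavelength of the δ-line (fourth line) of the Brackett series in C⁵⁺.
54.00 nm

The lines of a series are numbered from the longest wavelength (smallest ΔE) outward; the fourth line is the transition from n = n_f + 4 to n_f.
The Brackett series has all transitions ending at n_f = 4.

For C⁵⁺ (Z = 6), the fourth line (δ-line) is the jump from n = 8 to n = 4:
E_8 = -13.6057 × 6² / 8² = -7.6532 eV
E_4 = -13.6057 × 6² / 4² = -30.6128 eV
ΔE = E_8 - E_4 = 22.9596 eV

λ = hc/E = 1239.84 eV·nm / 22.9596 eV
λ = 54.00 nm

This is the δ-line of the Brackett series in C⁵⁺.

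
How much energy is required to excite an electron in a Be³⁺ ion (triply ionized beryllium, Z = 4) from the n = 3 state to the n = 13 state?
22.900 eV

The energy levels of a hydrogen-like atom are E_n = -13.6057 Z² eV / n².

Energy at n = 3: E_3 = -13.6057 × 4² / 3² = -24.187911 eV
Energy at n = 13: E_13 = -13.6057 × 4² / 13² = -1.288114 eV

The excitation energy is the difference:
ΔE = E_13 - E_3
ΔE = -1.288114 - (-24.187911)
ΔE = 22.900 eV

Since this is positive, energy must be absorbed (photon absorption).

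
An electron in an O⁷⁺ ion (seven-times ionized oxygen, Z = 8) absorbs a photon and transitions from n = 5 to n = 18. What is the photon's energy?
32.143046 eV

The energy levels of a hydrogen-like atom are E_n = -13.6057 Z² eV / n².

Energy at n = 5: E_5 = -13.6057 × 8² / 5² = -34.830592000 eV
Energy at n = 18: E_18 = -13.6057 × 8² / 18² = -2.687545679 eV

The excitation energy is the difference:
ΔE = E_18 - E_5
ΔE = -2.687545679 - (-34.830592000)
ΔE = 32.143046 eV

Since this is positive, energy must be absorbed (photon absorption).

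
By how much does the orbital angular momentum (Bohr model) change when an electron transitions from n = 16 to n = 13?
3.164e-34 J·s (or 3ℏ)

In the Bohr model, L_n = nℏ where ℏ = 1.05457e-34 J·s.

L_16 = 16ℏ = 1.68731e-33 J·s
L_13 = 13ℏ = 1.37094e-33 J·s

ΔL = L_16 - L_13 = (16 - 13)ℏ = 3ℏ
ΔL = 3 × 1.05457e-34 J·s = 3.164e-34 J·s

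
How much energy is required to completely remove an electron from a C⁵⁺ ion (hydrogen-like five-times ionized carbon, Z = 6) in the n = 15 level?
2.177 eV

The ionization energy is the energy needed to remove the electron completely (n → ∞).

For a hydrogen-like ion with Z = 6, E_n = -13.6057 Z² / n² eV.

At n = 15: E_15 = -13.6057 × 6² / 15² = -2.176912 eV
At n = ∞: E_∞ = 0 eV

Ionization energy = E_∞ - E_15 = 0 - (-2.176912) = 2.176912 eV
Ionization energy ≈ 2.177 eV

This is also called the binding energy of the electron in state n = 15.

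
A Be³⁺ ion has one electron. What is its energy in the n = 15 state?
-0.9675 eV

For hydrogen-like ions, the energy levels scale with Z²:
E_n = -13.6057 Z² / n² eV

For Be³⁺ (Z = 4) at n = 15:
E_15 = -13.6057 × 4² / 15²
E_15 = -13.6057 × 16 / 225
E_15 = -217.6912 / 225
E_15 = -0.9675 eV

The energy is 16 times more negative than hydrogen at the same n due to the stronger nuclear charge.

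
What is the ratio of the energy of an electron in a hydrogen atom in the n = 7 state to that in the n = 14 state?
4.000000

Using E_n = -13.6057 Z² / n² eV with Z = 1:

E_7 = -13.6057 / 7² = -13.6057 / 49 = -0.277667346939 eV
E_14 = -13.6057 / 14² = -13.6057 / 196 = -0.069416836735 eV

The ratio is:
E_7/E_14 = (-0.277667346939) / (-0.069416836735)
E_7/E_14 = (-13.6057/49) / (-13.6057/196)
E_7/E_14 = 196/49
E_7/E_14 = 4.000000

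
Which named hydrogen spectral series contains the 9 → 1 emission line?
Lyman series

The spectral series in hydrogen are named based on the final (lower) energy level:
- Lyman series: n_final = 1 (ultraviolet)
- Balmer series: n_final = 2 (visible/near-UV)
- Paschen series: n_final = 3 (infrared)
- Brackett series: n_final = 4 (infrared)
- Pfund series: n_final = 5 (far infrared)

Since this transition ends at n = 1, it belongs to the Lyman series.

For reference, this 9 → 1 line has photon energy
ΔE = 13.6057 eV × (1/1² - 1/9²) = 13.43773 eV,
corresponding to wavelength λ = hc/ΔE = 1239.84 eV·nm / 13.43773 eV = 92.266 nm in the ultraviolet region.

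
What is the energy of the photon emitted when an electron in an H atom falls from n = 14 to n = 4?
0.78 eV

The energy levels are E_n = -13.6057 eV / n².

Energy at n = 14: E_14 = -13.6057 / 14² = -0.06942 eV
Energy at n = 4: E_4 = -13.6057 / 4² = -0.85036 eV

For emission (electron falling to lower state), the photon energy is:
E_photon = E_14 - E_4 = |-0.06942 - (-0.85036)|
E_photon = 0.78 eV

This energy is carried away by the emitted photon.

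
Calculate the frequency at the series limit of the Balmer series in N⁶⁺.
4.03e+16 Hz

The series limit corresponds to the transition from n = ∞ to n = 2.
This is the highest energy (shortest wavelength) transition in the Balmer series.

E_∞ = 0 eV
E_2 = -13.6057 × 7² / 2² = -166.66982500 eV

Energy at series limit:
ΔE = E_∞ - E_2 = 0 - (-166.66982500) = 166.66982500 eV
E = 166.66982500 eV × (1.602177 × 10⁻¹⁹ J/eV) = 2.6703e-17 J
f = E/h = 2.6703e-17 J / (6.62607 × 10⁻³⁴ J·s) = 4.03e+16 Hz

This energy equals the ionization energy from the n = 2 state of N⁶⁺.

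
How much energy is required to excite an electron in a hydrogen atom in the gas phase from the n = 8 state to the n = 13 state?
0.13208 eV

The energy levels of a hydrogen-like atom are E_n = -13.6057 eV / n².

Energy at n = 8: E_8 = -13.6057 / 8² = -0.21258906 eV
Energy at n = 13: E_13 = -13.6057 / 13² = -0.08050710 eV

The excitation energy is the difference:
ΔE = E_13 - E_8
ΔE = -0.08050710 - (-0.21258906)
ΔE = 0.13208 eV

Since this is positive, energy must be absorbed (photon absorption).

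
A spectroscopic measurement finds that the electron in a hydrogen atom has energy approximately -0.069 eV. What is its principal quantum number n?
n = 14

The exact energy levels follow E_n = -13.6057 eV / n².

The measured value (-0.069 eV) is reported to only 2 significant figures, so we must test candidate n values and see which one matches to that precision.

Candidate energies:
  n = 12:  E = -13.6057/12² = -0.09448 eV
  n = 13:  E = -13.6057/13² = -0.08051 eV
  n = 14:  E = -13.6057/14² = -0.06942 eV  ← matches
  n = 15:  E = -13.6057/15² = -0.06047 eV
  n = 16:  E = -13.6057/16² = -0.05315 eV

Checking against the measurement of -0.069 eV (2 sig figs), only n = 14 agrees:
E_14 = -0.06942 eV, which rounds to -0.069 eV ✓

Therefore n = 14.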